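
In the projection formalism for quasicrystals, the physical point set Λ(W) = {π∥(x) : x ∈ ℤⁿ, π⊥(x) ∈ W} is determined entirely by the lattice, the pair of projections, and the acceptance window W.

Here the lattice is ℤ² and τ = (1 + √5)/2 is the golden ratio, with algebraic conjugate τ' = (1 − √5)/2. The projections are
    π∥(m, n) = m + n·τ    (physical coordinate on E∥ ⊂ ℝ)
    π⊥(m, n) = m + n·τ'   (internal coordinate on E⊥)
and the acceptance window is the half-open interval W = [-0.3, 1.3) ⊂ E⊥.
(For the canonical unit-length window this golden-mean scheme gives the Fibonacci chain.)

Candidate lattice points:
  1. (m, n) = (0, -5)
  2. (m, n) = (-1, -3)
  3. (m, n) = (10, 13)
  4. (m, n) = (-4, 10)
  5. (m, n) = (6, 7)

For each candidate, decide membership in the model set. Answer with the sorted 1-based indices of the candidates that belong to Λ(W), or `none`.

τ' = (1−√5)/2 ≈ -0.6180.
candidate 1: (m,n)=(0,-5) → π∥ = 0-5·τ ≈ -8.0902, π⊥ = 0-5·τ' ≈ 3.0902 ∉ [-0.3, 1.3) ⇒ out
candidate 2: (m,n)=(-1,-3) → π∥ = -1-3·τ ≈ -5.8541, π⊥ = -1-3·τ' ≈ 0.8541 ∈ [-0.3, 1.3) ⇒ IN Λ
candidate 3: (m,n)=(10,13) → π∥ = 10+13·τ ≈ 31.0344, π⊥ = 10+13·τ' ≈ 1.9656 ∉ [-0.3, 1.3) ⇒ out
candidate 4: (m,n)=(-4,10) → π∥ = -4+10·τ ≈ 12.1803, π⊥ = -4+10·τ' ≈ -10.1803 ∉ [-0.3, 1.3) ⇒ out
candidate 5: (m,n)=(6,7) → π∥ = 6+7·τ ≈ 17.3262, π⊥ = 6+7·τ' ≈ 1.6738 ∉ [-0.3, 1.3) ⇒ out

2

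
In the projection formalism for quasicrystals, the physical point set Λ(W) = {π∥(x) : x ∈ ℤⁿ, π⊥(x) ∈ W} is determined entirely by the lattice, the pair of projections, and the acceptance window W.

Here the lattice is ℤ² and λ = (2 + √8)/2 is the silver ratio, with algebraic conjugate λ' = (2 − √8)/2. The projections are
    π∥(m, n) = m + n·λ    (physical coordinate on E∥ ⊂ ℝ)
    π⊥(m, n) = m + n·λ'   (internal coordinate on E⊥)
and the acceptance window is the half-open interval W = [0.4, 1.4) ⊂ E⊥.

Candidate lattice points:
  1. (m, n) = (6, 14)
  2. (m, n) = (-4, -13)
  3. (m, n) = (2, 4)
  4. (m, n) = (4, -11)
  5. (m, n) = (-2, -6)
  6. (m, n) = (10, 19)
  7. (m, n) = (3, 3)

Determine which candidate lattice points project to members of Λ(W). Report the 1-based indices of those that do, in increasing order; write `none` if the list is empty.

λ' = (2−√8)/2 ≈ -0.414214.
[1] lift (6,14): star map gives 0.201010; window check 0.4 ≤ 0.201010 < 1.4 is false → out
[2] lift (-4,-13): star map gives 1.384776; window check 0.4 ≤ 1.384776 < 1.4 is true → IN Λ
[3] lift (2,4): star map gives 0.343146; window check 0.4 ≤ 0.343146 < 1.4 is false → out
[4] lift (4,-11): star map gives 8.556349; window check 0.4 ≤ 8.556349 < 1.4 is false → out
[5] lift (-2,-6): star map gives 0.485281; window check 0.4 ≤ 0.485281 < 1.4 is true → IN Λ
[6] lift (10,19): star map gives 2.129942; window check 0.4 ≤ 2.129942 < 1.4 is false → out
[7] lift (3,3): star map gives 1.757359; window check 0.4 ≤ 1.757359 < 1.4 is false → out

2, 5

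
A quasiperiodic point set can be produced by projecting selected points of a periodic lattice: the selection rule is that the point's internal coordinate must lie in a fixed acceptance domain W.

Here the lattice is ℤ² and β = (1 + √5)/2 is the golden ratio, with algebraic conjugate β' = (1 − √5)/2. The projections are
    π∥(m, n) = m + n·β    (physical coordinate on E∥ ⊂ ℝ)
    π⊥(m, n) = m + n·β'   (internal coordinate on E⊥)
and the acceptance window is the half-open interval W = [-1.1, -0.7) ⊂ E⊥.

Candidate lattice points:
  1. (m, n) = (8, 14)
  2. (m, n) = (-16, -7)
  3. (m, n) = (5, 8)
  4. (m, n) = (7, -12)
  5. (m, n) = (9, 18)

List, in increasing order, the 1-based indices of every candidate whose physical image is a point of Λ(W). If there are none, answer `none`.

β' = (1−√5)/2 ≈ -0.618034.
candidate 1: (m,n)=(8,14) → π∥ = 8+14·β ≈ 30.652476, π⊥ = 8+14·β' ≈ -0.652476 ∉ [-1.1, -0.7) ⇒ out
candidate 2: (m,n)=(-16,-7) → π∥ = -16-7·β ≈ -27.326238, π⊥ = -16-7·β' ≈ -11.673762 ∉ [-1.1, -0.7) ⇒ out
candidate 3: (m,n)=(5,8) → π∥ = 5+8·β ≈ 17.944272, π⊥ = 5+8·β' ≈ 0.055728 ∉ [-1.1, -0.7) ⇒ out
candidate 4: (m,n)=(7,-12) → π∥ = 7-12·β ≈ -12.416408, π⊥ = 7-12·β' ≈ 14.416408 ∉ [-1.1, -0.7) ⇒ out
candidate 5: (m,n)=(9,18) → π∥ = 9+18·β ≈ 38.124612, π⊥ = 9+18·β' ≈ -2.124612 ∉ [-1.1, -0.7) ⇒ out

none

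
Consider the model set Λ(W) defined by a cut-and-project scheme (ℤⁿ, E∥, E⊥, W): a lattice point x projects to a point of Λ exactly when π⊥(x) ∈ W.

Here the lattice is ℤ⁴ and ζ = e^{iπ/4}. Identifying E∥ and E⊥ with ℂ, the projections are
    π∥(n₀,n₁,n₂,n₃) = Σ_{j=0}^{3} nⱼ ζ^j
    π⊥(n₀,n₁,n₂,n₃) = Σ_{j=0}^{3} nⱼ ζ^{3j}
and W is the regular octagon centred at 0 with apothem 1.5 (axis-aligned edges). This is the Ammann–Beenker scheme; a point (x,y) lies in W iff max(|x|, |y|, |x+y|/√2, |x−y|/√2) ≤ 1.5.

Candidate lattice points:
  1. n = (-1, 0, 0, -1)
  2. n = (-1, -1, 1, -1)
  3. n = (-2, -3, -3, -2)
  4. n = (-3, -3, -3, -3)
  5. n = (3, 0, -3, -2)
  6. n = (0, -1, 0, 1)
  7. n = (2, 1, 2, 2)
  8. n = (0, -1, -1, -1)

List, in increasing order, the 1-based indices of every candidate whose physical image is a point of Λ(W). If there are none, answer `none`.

With ζ = e^{iπ/4} the internal vectors are ζ^0,ζ^3,ζ^6,ζ^9.
#1 (-1, 0, 0, -1): internal (-1.707107, -0.707107); octagon support 1.707107 vs apothem 1.5 → ∉ W
#2 (-1, -1, 1, -1): internal (-1.000000, -2.414214); octagon support 2.414214 vs apothem 1.5 → ∉ W
#3 (-2, -3, -3, -2): internal (-1.292893, -0.535534); octagon support 1.292893 vs apothem 1.5 → ∈ W
#4 (-3, -3, -3, -3): internal (-3.000000, -1.242641); octagon support 3.000000 vs apothem 1.5 → ∉ W
#5 (3, 0, -3, -2): internal (1.585786, 1.585786); octagon support 2.242641 vs apothem 1.5 → ∉ W
#6 (0, -1, 0, 1): internal (1.414214, 0.000000); octagon support 1.414214 vs apothem 1.5 → ∈ W
#7 (2, 1, 2, 2): internal (2.707107, 0.121320); octagon support 2.707107 vs apothem 1.5 → ∉ W
#8 (0, -1, -1, -1): internal (0.000000, -0.414214); octagon support 0.414214 vs apothem 1.5 → ∈ W

3, 6, 8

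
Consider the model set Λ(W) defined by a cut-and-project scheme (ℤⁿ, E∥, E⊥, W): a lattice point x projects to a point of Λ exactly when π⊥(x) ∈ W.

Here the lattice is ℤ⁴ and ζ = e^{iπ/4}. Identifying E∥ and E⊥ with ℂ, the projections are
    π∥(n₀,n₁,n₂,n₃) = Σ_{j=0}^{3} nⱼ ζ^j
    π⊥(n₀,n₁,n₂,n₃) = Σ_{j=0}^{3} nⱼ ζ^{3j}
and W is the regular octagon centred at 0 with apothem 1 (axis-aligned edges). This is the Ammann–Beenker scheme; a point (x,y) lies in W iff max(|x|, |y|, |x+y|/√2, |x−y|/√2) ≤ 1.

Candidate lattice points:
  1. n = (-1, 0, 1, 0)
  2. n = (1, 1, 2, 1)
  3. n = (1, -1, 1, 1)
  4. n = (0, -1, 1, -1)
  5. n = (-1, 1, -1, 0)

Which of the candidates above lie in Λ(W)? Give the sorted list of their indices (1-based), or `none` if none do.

none

Internal map: ζ^{3j} for j=0..3 gives (1,0), (−√2/2,√2/2), (0,−1), (√2/2,√2/2).
candidate 1: n = (-1, 0, 1, 0) → π⊥ ≈ (-1.000000, -1.000000); max(|x|,|y|,|x±y|/√2) = 1.414214 > 1 ⇒ ∉ W
candidate 2: n = (1, 1, 2, 1) → π⊥ ≈ (+1.000000, -0.585786); max(|x|,|y|,|x±y|/√2) = 1.121320 > 1 ⇒ ∉ W
candidate 3: n = (1, -1, 1, 1) → π⊥ ≈ (+2.414214, -1.000000); max(|x|,|y|,|x±y|/√2) = 2.414214 > 1 ⇒ ∉ W
candidate 4: n = (0, -1, 1, -1) → π⊥ ≈ (+0.000000, -2.414214); max(|x|,|y|,|x±y|/√2) = 2.414214 > 1 ⇒ ∉ W
candidate 5: n = (-1, 1, -1, 0) → π⊥ ≈ (-1.707107, +1.707107); max(|x|,|y|,|x±y|/√2) = 2.414214 > 1 ⇒ ∉ W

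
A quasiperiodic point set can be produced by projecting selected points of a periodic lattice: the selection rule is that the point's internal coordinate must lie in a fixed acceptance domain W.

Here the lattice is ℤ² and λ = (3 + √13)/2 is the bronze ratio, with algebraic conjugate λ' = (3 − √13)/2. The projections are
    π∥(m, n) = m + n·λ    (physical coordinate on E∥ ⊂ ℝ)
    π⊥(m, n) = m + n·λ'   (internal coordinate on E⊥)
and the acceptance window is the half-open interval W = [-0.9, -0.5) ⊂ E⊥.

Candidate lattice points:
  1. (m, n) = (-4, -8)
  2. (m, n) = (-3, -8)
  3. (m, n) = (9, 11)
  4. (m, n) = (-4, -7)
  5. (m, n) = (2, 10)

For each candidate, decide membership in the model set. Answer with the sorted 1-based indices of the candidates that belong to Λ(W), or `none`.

λ' = (3−√13)/2 ≈ -0.30278.
[1] lift (-4,-8): star map gives -1.57779; window check -0.9 ≤ -1.57779 < -0.5 is false → out
[2] lift (-3,-8): star map gives -0.57779; window check -0.9 ≤ -0.57779 < -0.5 is true → IN Λ
[3] lift (9,11): star map gives 5.66947; window check -0.9 ≤ 5.66947 < -0.5 is false → out
[4] lift (-4,-7): star map gives -1.88057; window check -0.9 ≤ -1.88057 < -0.5 is false → out
[5] lift (2,10): star map gives -1.02776; window check -0.9 ≤ -1.02776 < -0.5 is false → out

2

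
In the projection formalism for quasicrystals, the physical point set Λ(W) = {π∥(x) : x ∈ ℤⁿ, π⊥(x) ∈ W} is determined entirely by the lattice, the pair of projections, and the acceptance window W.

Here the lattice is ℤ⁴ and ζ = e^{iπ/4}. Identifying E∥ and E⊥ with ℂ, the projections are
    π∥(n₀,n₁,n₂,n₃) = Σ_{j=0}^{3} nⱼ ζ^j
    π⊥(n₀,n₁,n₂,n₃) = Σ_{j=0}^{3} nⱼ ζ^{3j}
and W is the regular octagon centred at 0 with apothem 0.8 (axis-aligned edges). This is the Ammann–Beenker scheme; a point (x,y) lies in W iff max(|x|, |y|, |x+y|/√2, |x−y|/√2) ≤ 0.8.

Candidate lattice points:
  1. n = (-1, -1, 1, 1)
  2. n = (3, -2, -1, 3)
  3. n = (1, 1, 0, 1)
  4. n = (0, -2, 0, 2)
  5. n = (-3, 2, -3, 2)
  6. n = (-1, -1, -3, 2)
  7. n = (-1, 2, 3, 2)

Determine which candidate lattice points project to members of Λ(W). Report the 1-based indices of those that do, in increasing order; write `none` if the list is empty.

π⊥(n) = n₀ + n₁ζ³ + n₂ζ⁶ + n₃ζ⁹ where ζ = e^{iπ/4}.
candidate 1: n = (-1, -1, 1, 1) → π⊥ ≈ (+0.41421, -1.00000); max(|x|,|y|,|x±y|/√2) = 1.00000 > 0.8 ⇒ ∉ W
candidate 2: n = (3, -2, -1, 3) → π⊥ ≈ (+6.53553, +1.70711); max(|x|,|y|,|x±y|/√2) = 6.53553 > 0.8 ⇒ ∉ W
candidate 3: n = (1, 1, 0, 1) → π⊥ ≈ (+1.00000, +1.41421); max(|x|,|y|,|x±y|/√2) = 1.70711 > 0.8 ⇒ ∉ W
candidate 4: n = (0, -2, 0, 2) → π⊥ ≈ (+2.82843, +0.00000); max(|x|,|y|,|x±y|/√2) = 2.82843 > 0.8 ⇒ ∉ W
candidate 5: n = (-3, 2, -3, 2) → π⊥ ≈ (-3.00000, +5.82843); max(|x|,|y|,|x±y|/√2) = 6.24264 > 0.8 ⇒ ∉ W
candidate 6: n = (-1, -1, -3, 2) → π⊥ ≈ (+1.12132, +3.70711); max(|x|,|y|,|x±y|/√2) = 3.70711 > 0.8 ⇒ ∉ W
candidate 7: n = (-1, 2, 3, 2) → π⊥ ≈ (-1.00000, -0.17157); max(|x|,|y|,|x±y|/√2) = 1.00000 > 0.8 ⇒ ∉ W

none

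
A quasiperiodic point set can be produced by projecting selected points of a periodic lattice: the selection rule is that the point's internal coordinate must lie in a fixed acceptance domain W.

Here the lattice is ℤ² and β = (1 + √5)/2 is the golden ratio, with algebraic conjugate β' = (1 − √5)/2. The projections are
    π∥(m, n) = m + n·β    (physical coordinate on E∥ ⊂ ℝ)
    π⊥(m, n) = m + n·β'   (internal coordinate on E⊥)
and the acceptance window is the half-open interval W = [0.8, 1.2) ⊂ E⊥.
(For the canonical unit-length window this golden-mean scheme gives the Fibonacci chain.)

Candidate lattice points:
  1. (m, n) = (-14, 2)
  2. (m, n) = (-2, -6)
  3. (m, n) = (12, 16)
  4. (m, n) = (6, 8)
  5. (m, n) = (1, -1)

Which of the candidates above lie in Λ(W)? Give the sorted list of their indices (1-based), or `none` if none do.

Compute β' = (1−√5)/2 = -0.618034, so π⊥(m,n) = m -0.618034·n.
#1 (-14,2): internal coord -14 + (2)·β' = -15.236068; -15.236068 ∉ [0.8, 1.2) → out
#2 (-2,-6): internal coord -2 + (-6)·β' = +1.708204; +1.708204 ∉ [0.8, 1.2) → out
#3 (12,16): internal coord 12 + (16)·β' = +2.111456; +2.111456 ∉ [0.8, 1.2) → out
#4 (6,8): internal coord 6 + (8)·β' = +1.055728; +1.055728 ∈ [0.8, 1.2) → IN Λ
#5 (1,-1): internal coord 1 + (-1)·β' = +1.618034; +1.618034 ∉ [0.8, 1.2) → out

4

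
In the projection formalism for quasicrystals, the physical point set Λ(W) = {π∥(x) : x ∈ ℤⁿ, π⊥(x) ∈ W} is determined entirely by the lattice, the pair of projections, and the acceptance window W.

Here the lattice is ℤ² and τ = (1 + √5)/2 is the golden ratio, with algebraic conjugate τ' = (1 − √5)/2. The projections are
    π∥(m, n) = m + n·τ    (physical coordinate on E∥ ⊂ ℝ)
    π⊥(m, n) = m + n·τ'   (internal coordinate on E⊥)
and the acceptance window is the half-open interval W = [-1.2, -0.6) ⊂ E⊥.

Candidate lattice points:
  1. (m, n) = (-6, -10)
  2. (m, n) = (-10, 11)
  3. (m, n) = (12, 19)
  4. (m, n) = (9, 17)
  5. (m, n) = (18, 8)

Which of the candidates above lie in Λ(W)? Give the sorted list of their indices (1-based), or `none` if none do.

none

Compute τ' = (1−√5)/2 = -0.618034, so π⊥(m,n) = m -0.618034·n.
[1] lift (-6,-10): star map gives 0.180340; window check -1.2 ≤ 0.180340 < -0.6 is false → out
[2] lift (-10,11): star map gives -16.798374; window check -1.2 ≤ -16.798374 < -0.6 is false → out
[3] lift (12,19): star map gives 0.257354; window check -1.2 ≤ 0.257354 < -0.6 is false → out
[4] lift (9,17): star map gives -1.506578; window check -1.2 ≤ -1.506578 < -0.6 is false → out
[5] lift (18,8): star map gives 13.055728; window check -1.2 ≤ 13.055728 < -0.6 is false → out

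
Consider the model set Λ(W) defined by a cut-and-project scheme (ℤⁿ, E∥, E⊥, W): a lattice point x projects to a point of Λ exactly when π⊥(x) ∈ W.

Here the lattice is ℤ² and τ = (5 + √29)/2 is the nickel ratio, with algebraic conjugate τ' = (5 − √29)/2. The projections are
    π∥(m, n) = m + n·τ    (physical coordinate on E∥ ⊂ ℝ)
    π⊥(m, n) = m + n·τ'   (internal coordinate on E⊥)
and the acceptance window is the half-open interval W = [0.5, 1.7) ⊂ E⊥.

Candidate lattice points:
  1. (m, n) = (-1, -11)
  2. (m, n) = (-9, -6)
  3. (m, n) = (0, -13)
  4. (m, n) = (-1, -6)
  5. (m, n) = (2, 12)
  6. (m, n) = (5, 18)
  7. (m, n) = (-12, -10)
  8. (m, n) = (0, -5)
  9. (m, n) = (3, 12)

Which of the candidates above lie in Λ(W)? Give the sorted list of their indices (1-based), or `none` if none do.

1, 6, 8, 9

Compute τ' = (5−√29)/2 = -0.1926, so π⊥(m,n) = m -0.1926·n.
#1 (-1,-11): internal coord -1 + (-11)·τ' = +1.1184; +1.1184 ∈ [0.5, 1.7) → IN Λ
#2 (-9,-6): internal coord -9 + (-6)·τ' = -7.8445; -7.8445 ∉ [0.5, 1.7) → out
#3 (0,-13): internal coord 0 + (-13)·τ' = +2.5036; +2.5036 ∉ [0.5, 1.7) → out
#4 (-1,-6): internal coord -1 + (-6)·τ' = +0.1555; +0.1555 ∉ [0.5, 1.7) → out
#5 (2,12): internal coord 2 + (12)·τ' = -0.3110; -0.3110 ∉ [0.5, 1.7) → out
#6 (5,18): internal coord 5 + (18)·τ' = +1.5335; +1.5335 ∈ [0.5, 1.7) → IN Λ
#7 (-12,-10): internal coord -12 + (-10)·τ' = -10.0742; -10.0742 ∉ [0.5, 1.7) → out
#8 (0,-5): internal coord 0 + (-5)·τ' = +0.9629; +0.9629 ∈ [0.5, 1.7) → IN Λ
#9 (3,12): internal coord 3 + (12)·τ' = +0.6890; +0.6890 ∈ [0.5, 1.7) → IN Λ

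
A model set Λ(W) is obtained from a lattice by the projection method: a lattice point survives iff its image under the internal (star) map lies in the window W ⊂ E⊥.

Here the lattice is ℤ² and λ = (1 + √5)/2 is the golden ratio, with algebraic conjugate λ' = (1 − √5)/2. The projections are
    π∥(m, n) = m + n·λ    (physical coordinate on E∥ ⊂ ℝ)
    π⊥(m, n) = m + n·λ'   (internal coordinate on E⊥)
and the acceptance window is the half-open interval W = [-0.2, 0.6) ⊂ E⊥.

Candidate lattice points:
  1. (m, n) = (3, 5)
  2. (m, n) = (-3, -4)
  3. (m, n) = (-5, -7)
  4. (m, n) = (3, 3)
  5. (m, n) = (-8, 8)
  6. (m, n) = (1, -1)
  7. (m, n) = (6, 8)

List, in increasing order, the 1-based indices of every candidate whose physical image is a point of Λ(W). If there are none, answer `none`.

λ' = (1−√5)/2 ≈ -0.61803.
candidate 1: (m,n)=(3,5) → π∥ = 3+5·λ ≈ 11.09017, π⊥ = 3+5·λ' ≈ -0.09017 ∈ [-0.2, 0.6) ⇒ IN Λ
candidate 2: (m,n)=(-3,-4) → π∥ = -3-4·λ ≈ -9.47214, π⊥ = -3-4·λ' ≈ -0.52786 ∉ [-0.2, 0.6) ⇒ out
candidate 3: (m,n)=(-5,-7) → π∥ = -5-7·λ ≈ -16.32624, π⊥ = -5-7·λ' ≈ -0.67376 ∉ [-0.2, 0.6) ⇒ out
candidate 4: (m,n)=(3,3) → π∥ = 3+3·λ ≈ 7.85410, π⊥ = 3+3·λ' ≈ 1.14590 ∉ [-0.2, 0.6) ⇒ out
candidate 5: (m,n)=(-8,8) → π∥ = -8+8·λ ≈ 4.94427, π⊥ = -8+8·λ' ≈ -12.94427 ∉ [-0.2, 0.6) ⇒ out
candidate 6: (m,n)=(1,-1) → π∥ = 1-1·λ ≈ -0.61803, π⊥ = 1-1·λ' ≈ 1.61803 ∉ [-0.2, 0.6) ⇒ out
candidate 7: (m,n)=(6,8) → π∥ = 6+8·λ ≈ 18.94427, π⊥ = 6+8·λ' ≈ 1.05573 ∉ [-0.2, 0.6) ⇒ out

1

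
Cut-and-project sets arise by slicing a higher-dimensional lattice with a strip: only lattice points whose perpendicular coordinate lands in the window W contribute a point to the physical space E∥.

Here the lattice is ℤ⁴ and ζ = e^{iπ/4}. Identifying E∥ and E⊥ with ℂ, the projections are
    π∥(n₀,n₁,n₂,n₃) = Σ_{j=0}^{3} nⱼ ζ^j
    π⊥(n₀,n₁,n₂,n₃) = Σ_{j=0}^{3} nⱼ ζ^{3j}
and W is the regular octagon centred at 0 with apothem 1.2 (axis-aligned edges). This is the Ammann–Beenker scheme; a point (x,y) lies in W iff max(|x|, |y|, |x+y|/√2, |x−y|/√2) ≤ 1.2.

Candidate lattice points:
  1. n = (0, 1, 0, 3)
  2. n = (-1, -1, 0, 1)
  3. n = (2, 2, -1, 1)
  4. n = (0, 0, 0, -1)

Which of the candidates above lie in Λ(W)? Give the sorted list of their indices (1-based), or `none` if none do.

Internal map: ζ^{3j} for j=0..3 gives (1,0), (−√2/2,√2/2), (0,−1), (√2/2,√2/2).
candidate 1: n = (0, 1, 0, 3) → π⊥ ≈ (+1.41421, +2.82843); max(|x|,|y|,|x±y|/√2) = 3.00000 > 1.2 ⇒ ∉ W
candidate 2: n = (-1, -1, 0, 1) → π⊥ ≈ (+0.41421, +0.00000); max(|x|,|y|,|x±y|/√2) = 0.41421 ≤ 1.2 ⇒ ∈ W
candidate 3: n = (2, 2, -1, 1) → π⊥ ≈ (+1.29289, +3.12132); max(|x|,|y|,|x±y|/√2) = 3.12132 > 1.2 ⇒ ∉ W
candidate 4: n = (0, 0, 0, -1) → π⊥ ≈ (-0.70711, -0.70711); max(|x|,|y|,|x±y|/√2) = 1.00000 ≤ 1.2 ⇒ ∈ W

2, 4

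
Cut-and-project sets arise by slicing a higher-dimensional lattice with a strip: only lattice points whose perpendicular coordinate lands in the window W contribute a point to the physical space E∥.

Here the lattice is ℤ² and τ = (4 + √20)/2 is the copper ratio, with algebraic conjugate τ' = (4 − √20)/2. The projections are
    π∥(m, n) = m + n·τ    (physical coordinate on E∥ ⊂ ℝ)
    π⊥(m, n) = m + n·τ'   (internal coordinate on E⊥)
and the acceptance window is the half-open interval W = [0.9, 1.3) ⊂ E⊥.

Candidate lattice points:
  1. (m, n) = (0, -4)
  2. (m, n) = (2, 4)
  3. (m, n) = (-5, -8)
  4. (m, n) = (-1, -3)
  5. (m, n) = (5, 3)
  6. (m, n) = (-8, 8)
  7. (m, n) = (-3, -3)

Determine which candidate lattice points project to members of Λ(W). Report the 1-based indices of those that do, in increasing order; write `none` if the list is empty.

1, 2

Compute τ' = (4−√20)/2 = -0.23607, so π⊥(m,n) = m -0.23607·n.
[1] lift (0,-4): star map gives 0.94427; window check 0.9 ≤ 0.94427 < 1.3 is true → IN Λ
[2] lift (2,4): star map gives 1.05573; window check 0.9 ≤ 1.05573 < 1.3 is true → IN Λ
[3] lift (-5,-8): star map gives -3.11146; window check 0.9 ≤ -3.11146 < 1.3 is false → out
[4] lift (-1,-3): star map gives -0.29180; window check 0.9 ≤ -0.29180 < 1.3 is false → out
[5] lift (5,3): star map gives 4.29180; window check 0.9 ≤ 4.29180 < 1.3 is false → out
[6] lift (-8,8): star map gives -9.88854; window check 0.9 ≤ -9.88854 < 1.3 is false → out
[7] lift (-3,-3): star map gives -2.29180; window check 0.9 ≤ -2.29180 < 1.3 is false → out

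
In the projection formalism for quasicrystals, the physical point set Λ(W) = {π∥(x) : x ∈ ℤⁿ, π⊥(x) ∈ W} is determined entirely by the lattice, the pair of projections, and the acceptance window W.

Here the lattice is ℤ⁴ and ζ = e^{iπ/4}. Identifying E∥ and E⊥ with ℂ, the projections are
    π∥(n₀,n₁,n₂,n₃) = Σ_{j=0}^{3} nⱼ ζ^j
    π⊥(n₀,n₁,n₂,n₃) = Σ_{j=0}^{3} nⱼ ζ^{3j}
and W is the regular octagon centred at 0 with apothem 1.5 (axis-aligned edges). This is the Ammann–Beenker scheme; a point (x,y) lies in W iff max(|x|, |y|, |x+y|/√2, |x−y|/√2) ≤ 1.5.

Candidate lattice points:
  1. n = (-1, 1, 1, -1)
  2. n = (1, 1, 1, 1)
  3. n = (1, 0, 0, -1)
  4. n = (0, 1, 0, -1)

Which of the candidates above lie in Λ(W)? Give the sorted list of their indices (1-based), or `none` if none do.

With ζ = e^{iπ/4} the internal vectors are ζ^0,ζ^3,ζ^6,ζ^9.
#1 (-1, 1, 1, -1): internal (-2.41421, -1.00000); octagon support 2.41421 vs apothem 1.5 → ∉ W
#2 (1, 1, 1, 1): internal (1.00000, 0.41421); octagon support 1.00000 vs apothem 1.5 → ∈ W
#3 (1, 0, 0, -1): internal (0.29289, -0.70711); octagon support 0.70711 vs apothem 1.5 → ∈ W
#4 (0, 1, 0, -1): internal (-1.41421, 0.00000); octagon support 1.41421 vs apothem 1.5 → ∈ W

2, 3, 4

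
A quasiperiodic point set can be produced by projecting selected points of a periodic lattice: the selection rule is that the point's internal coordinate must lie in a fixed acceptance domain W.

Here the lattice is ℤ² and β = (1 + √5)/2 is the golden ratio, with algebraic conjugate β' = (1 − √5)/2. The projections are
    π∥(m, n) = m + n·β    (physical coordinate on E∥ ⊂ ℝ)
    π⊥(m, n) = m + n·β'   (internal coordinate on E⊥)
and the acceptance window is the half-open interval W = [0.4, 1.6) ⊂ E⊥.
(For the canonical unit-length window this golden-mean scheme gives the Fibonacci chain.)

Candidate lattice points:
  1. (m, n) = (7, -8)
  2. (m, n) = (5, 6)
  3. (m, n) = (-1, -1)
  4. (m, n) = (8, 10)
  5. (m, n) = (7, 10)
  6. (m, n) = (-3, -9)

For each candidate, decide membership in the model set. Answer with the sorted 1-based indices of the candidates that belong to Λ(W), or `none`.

2, 5

Numerically β ≈ 1.618034 and β' = −1/β ≈ -0.618034.
[1] lift (7,-8): star map gives 11.944272; window check 0.4 ≤ 11.944272 < 1.6 is false → out
[2] lift (5,6): star map gives 1.291796; window check 0.4 ≤ 1.291796 < 1.6 is true → IN Λ
[3] lift (-1,-1): star map gives -0.381966; window check 0.4 ≤ -0.381966 < 1.6 is false → out
[4] lift (8,10): star map gives 1.819660; window check 0.4 ≤ 1.819660 < 1.6 is false → out
[5] lift (7,10): star map gives 0.819660; window check 0.4 ≤ 0.819660 < 1.6 is true → IN Λ
[6] lift (-3,-9): star map gives 2.562306; window check 0.4 ≤ 2.562306 < 1.6 is false → out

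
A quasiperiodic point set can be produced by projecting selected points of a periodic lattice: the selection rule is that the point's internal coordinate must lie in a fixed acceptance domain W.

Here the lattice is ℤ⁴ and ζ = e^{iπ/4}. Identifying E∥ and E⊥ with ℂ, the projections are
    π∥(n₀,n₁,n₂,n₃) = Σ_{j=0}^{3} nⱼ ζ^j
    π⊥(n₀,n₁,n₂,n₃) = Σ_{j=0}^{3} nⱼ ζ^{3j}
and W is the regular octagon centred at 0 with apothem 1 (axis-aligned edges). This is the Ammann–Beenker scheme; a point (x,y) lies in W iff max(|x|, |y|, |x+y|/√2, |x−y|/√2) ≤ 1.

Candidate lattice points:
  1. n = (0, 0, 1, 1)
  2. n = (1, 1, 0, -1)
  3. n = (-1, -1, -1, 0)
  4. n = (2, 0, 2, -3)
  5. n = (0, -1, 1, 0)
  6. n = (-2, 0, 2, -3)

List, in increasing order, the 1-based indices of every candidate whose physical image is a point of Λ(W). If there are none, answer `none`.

Internal map: ζ^{3j} for j=0..3 gives (1,0), (−√2/2,√2/2), (0,−1), (√2/2,√2/2).
candidate 1: n = (0, 0, 1, 1) → π⊥ ≈ (+0.707107, -0.292893); max(|x|,|y|,|x±y|/√2) = 0.707107 ≤ 1 ⇒ ∈ W
candidate 2: n = (1, 1, 0, -1) → π⊥ ≈ (-0.414214, +0.000000); max(|x|,|y|,|x±y|/√2) = 0.414214 ≤ 1 ⇒ ∈ W
candidate 3: n = (-1, -1, -1, 0) → π⊥ ≈ (-0.292893, +0.292893); max(|x|,|y|,|x±y|/√2) = 0.414214 ≤ 1 ⇒ ∈ W
candidate 4: n = (2, 0, 2, -3) → π⊥ ≈ (-0.121320, -4.121320); max(|x|,|y|,|x±y|/√2) = 4.121320 > 1 ⇒ ∉ W
candidate 5: n = (0, -1, 1, 0) → π⊥ ≈ (+0.707107, -1.707107); max(|x|,|y|,|x±y|/√2) = 1.707107 > 1 ⇒ ∉ W
candidate 6: n = (-2, 0, 2, -3) → π⊥ ≈ (-4.121320, -4.121320); max(|x|,|y|,|x±y|/√2) = 5.828427 > 1 ⇒ ∉ W

1, 2, 3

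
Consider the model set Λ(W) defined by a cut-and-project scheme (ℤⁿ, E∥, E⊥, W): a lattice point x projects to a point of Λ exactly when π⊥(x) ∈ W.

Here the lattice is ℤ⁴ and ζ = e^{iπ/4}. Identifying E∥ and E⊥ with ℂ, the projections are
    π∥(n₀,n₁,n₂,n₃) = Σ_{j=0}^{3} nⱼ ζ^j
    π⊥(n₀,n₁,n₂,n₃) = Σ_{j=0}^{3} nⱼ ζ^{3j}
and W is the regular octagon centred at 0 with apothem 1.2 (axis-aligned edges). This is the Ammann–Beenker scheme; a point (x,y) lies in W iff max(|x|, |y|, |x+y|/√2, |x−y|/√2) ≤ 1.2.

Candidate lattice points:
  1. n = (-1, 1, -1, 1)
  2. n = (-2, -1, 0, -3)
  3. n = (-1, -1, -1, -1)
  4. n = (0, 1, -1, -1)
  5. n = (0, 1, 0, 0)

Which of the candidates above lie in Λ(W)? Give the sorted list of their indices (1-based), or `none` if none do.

3, 5

Internal map: ζ^{3j} for j=0..3 gives (1,0), (−√2/2,√2/2), (0,−1), (√2/2,√2/2).
candidate 1: n = (-1, 1, -1, 1) → π⊥ ≈ (-1.000000, +2.414214); max(|x|,|y|,|x±y|/√2) = 2.414214 > 1.2 ⇒ ∉ W
candidate 2: n = (-2, -1, 0, -3) → π⊥ ≈ (-3.414214, -2.828427); max(|x|,|y|,|x±y|/√2) = 4.414214 > 1.2 ⇒ ∉ W
candidate 3: n = (-1, -1, -1, -1) → π⊥ ≈ (-1.000000, -0.414214); max(|x|,|y|,|x±y|/√2) = 1.000000 ≤ 1.2 ⇒ ∈ W
candidate 4: n = (0, 1, -1, -1) → π⊥ ≈ (-1.414214, +1.000000); max(|x|,|y|,|x±y|/√2) = 1.707107 > 1.2 ⇒ ∉ W
candidate 5: n = (0, 1, 0, 0) → π⊥ ≈ (-0.707107, +0.707107); max(|x|,|y|,|x±y|/√2) = 1.000000 ≤ 1.2 ⇒ ∈ W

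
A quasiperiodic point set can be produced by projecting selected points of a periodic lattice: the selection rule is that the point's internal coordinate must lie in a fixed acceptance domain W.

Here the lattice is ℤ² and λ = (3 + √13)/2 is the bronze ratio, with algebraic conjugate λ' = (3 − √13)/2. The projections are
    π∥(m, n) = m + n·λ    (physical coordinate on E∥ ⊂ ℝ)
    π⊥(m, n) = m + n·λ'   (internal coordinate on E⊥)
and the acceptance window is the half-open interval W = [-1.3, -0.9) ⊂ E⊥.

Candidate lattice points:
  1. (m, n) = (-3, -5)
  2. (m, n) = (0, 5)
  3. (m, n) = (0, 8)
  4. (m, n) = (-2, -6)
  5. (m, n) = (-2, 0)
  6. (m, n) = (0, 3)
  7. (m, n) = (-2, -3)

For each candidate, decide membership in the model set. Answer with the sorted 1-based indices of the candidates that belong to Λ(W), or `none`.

Numerically λ ≈ 3.302776 and λ' = −1/λ ≈ -0.302776.
candidate 1: (m,n)=(-3,-5) → π∥ = -3-5·λ ≈ -19.513878, π⊥ = -3-5·λ' ≈ -1.486122 ∉ [-1.3, -0.9) ⇒ out
candidate 2: (m,n)=(0,5) → π∥ = 0+5·λ ≈ 16.513878, π⊥ = 0+5·λ' ≈ -1.513878 ∉ [-1.3, -0.9) ⇒ out
candidate 3: (m,n)=(0,8) → π∥ = 0+8·λ ≈ 26.422205, π⊥ = 0+8·λ' ≈ -2.422205 ∉ [-1.3, -0.9) ⇒ out
candidate 4: (m,n)=(-2,-6) → π∥ = -2-6·λ ≈ -21.816654, π⊥ = -2-6·λ' ≈ -0.183346 ∉ [-1.3, -0.9) ⇒ out
candidate 5: (m,n)=(-2,0) → π∥ = -2+0·λ ≈ -2.000000, π⊥ = -2+0·λ' ≈ -2.000000 ∉ [-1.3, -0.9) ⇒ out
candidate 6: (m,n)=(0,3) → π∥ = 0+3·λ ≈ 9.908327, π⊥ = 0+3·λ' ≈ -0.908327 ∈ [-1.3, -0.9) ⇒ IN Λ
candidate 7: (m,n)=(-2,-3) → π∥ = -2-3·λ ≈ -11.908327, π⊥ = -2-3·λ' ≈ -1.091673 ∈ [-1.3, -0.9) ⇒ IN Λ

6, 7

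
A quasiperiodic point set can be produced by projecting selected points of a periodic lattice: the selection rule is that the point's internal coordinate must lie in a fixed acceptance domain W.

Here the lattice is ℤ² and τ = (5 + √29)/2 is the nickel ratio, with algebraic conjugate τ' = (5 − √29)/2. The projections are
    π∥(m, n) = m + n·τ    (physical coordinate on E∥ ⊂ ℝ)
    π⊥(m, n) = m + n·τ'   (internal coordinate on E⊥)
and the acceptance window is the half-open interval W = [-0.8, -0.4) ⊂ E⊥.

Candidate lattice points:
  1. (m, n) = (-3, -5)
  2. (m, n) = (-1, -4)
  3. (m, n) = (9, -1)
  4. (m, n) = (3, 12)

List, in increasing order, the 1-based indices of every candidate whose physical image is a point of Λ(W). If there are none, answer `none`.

none

Numerically τ ≈ 5.192582 and τ' = −1/τ ≈ -0.192582.
candidate 1: (m,n)=(-3,-5) → π∥ = -3-5·τ ≈ -28.962912, π⊥ = -3-5·τ' ≈ -2.037088 ∉ [-0.8, -0.4) ⇒ out
candidate 2: (m,n)=(-1,-4) → π∥ = -1-4·τ ≈ -21.770330, π⊥ = -1-4·τ' ≈ -0.229670 ∉ [-0.8, -0.4) ⇒ out
candidate 3: (m,n)=(9,-1) → π∥ = 9-1·τ ≈ 3.807418, π⊥ = 9-1·τ' ≈ 9.192582 ∉ [-0.8, -0.4) ⇒ out
candidate 4: (m,n)=(3,12) → π∥ = 3+12·τ ≈ 65.310989, π⊥ = 3+12·τ' ≈ 0.689011 ∉ [-0.8, -0.4) ⇒ out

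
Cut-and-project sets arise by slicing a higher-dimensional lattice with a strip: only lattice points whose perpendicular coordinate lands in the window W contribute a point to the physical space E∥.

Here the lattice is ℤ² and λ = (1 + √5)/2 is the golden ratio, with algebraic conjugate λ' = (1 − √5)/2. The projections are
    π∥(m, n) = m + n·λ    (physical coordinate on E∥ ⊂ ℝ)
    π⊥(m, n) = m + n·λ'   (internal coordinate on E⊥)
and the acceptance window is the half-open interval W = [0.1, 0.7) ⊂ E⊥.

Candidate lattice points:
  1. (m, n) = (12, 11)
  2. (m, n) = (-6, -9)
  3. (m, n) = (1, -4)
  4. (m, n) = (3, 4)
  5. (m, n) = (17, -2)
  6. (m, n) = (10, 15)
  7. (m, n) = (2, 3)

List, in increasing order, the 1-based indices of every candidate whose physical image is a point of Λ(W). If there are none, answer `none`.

λ' = (1−√5)/2 ≈ -0.618034.
#1 (12,11): internal coord 12 + (11)·λ' = +5.201626; +5.201626 ∉ [0.1, 0.7) → out
#2 (-6,-9): internal coord -6 + (-9)·λ' = -0.437694; -0.437694 ∉ [0.1, 0.7) → out
#3 (1,-4): internal coord 1 + (-4)·λ' = +3.472136; +3.472136 ∉ [0.1, 0.7) → out
#4 (3,4): internal coord 3 + (4)·λ' = +0.527864; +0.527864 ∈ [0.1, 0.7) → IN Λ
#5 (17,-2): internal coord 17 + (-2)·λ' = +18.236068; +18.236068 ∉ [0.1, 0.7) → out
#6 (10,15): internal coord 10 + (15)·λ' = +0.729490; +0.729490 ∉ [0.1, 0.7) → out
#7 (2,3): internal coord 2 + (3)·λ' = +0.145898; +0.145898 ∈ [0.1, 0.7) → IN Λ

4, 7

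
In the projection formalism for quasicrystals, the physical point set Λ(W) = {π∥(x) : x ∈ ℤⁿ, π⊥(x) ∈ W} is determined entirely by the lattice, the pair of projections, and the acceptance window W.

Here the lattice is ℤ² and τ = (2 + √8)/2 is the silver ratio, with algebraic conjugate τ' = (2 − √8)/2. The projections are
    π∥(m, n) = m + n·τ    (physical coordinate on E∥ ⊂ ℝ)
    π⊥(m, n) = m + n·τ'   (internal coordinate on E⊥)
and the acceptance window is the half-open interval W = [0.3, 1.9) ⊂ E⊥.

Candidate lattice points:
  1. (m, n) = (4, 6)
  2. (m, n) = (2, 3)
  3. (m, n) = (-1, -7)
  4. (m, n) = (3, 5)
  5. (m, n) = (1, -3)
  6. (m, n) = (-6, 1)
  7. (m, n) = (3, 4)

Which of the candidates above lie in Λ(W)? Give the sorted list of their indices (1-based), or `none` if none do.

1, 2, 3, 4, 7

τ' = (2−√8)/2 ≈ -0.414214.
candidate 1: (m,n)=(4,6) → π∥ = 4+6·τ ≈ 18.485281, π⊥ = 4+6·τ' ≈ 1.514719 ∈ [0.3, 1.9) ⇒ IN Λ
candidate 2: (m,n)=(2,3) → π∥ = 2+3·τ ≈ 9.242641, π⊥ = 2+3·τ' ≈ 0.757359 ∈ [0.3, 1.9) ⇒ IN Λ
candidate 3: (m,n)=(-1,-7) → π∥ = -1-7·τ ≈ -17.899495, π⊥ = -1-7·τ' ≈ 1.899495 ∈ [0.3, 1.9) ⇒ IN Λ
candidate 4: (m,n)=(3,5) → π∥ = 3+5·τ ≈ 15.071068, π⊥ = 3+5·τ' ≈ 0.928932 ∈ [0.3, 1.9) ⇒ IN Λ
candidate 5: (m,n)=(1,-3) → π∥ = 1-3·τ ≈ -6.242641, π⊥ = 1-3·τ' ≈ 2.242641 ∉ [0.3, 1.9) ⇒ out
candidate 6: (m,n)=(-6,1) → π∥ = -6+1·τ ≈ -3.585786, π⊥ = -6+1·τ' ≈ -6.414214 ∉ [0.3, 1.9) ⇒ out
candidate 7: (m,n)=(3,4) → π∥ = 3+4·τ ≈ 12.656854, π⊥ = 3+4·τ' ≈ 1.343146 ∈ [0.3, 1.9) ⇒ IN Λ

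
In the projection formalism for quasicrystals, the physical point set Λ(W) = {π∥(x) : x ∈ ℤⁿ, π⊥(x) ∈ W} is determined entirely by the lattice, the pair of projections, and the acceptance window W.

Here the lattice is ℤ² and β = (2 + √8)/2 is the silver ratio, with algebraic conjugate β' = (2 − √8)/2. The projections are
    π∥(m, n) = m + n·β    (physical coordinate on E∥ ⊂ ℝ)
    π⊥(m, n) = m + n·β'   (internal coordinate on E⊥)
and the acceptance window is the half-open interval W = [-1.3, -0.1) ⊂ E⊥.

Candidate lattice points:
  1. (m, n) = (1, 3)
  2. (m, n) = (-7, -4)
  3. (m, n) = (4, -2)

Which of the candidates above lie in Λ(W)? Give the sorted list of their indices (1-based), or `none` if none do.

Numerically β ≈ 2.414214 and β' = −1/β ≈ -0.414214.
[1] lift (1,3): star map gives -0.242641; window check -1.3 ≤ -0.242641 < -0.1 is true → IN Λ
[2] lift (-7,-4): star map gives -5.343146; window check -1.3 ≤ -5.343146 < -0.1 is false → out
[3] lift (4,-2): star map gives 4.828427; window check -1.3 ≤ 4.828427 < -0.1 is false → out

1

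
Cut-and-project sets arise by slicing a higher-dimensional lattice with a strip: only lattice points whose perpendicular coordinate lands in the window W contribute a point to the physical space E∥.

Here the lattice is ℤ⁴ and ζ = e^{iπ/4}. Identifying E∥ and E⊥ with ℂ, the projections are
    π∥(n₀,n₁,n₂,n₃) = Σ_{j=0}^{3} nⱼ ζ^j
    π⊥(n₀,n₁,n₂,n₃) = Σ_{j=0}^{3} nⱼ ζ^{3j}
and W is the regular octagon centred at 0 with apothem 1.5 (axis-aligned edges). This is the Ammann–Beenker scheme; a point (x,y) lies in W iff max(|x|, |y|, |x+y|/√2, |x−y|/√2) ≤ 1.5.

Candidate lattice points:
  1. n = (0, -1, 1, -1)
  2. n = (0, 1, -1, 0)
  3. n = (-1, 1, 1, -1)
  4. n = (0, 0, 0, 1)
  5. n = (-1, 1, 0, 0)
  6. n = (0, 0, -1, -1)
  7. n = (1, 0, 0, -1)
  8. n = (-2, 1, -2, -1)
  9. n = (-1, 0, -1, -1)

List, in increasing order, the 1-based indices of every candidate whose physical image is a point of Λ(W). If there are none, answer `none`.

4, 6, 7

π⊥(n) = n₀ + n₁ζ³ + n₂ζ⁶ + n₃ζ⁹ where ζ = e^{iπ/4}.
#1 (0, -1, 1, -1): internal (0.000000, -2.414214); octagon support 2.414214 vs apothem 1.5 → ∉ W
#2 (0, 1, -1, 0): internal (-0.707107, 1.707107); octagon support 1.707107 vs apothem 1.5 → ∉ W
#3 (-1, 1, 1, -1): internal (-2.414214, -1.000000); octagon support 2.414214 vs apothem 1.5 → ∉ W
#4 (0, 0, 0, 1): internal (0.707107, 0.707107); octagon support 1.000000 vs apothem 1.5 → ∈ W
#5 (-1, 1, 0, 0): internal (-1.707107, 0.707107); octagon support 1.707107 vs apothem 1.5 → ∉ W
#6 (0, 0, -1, -1): internal (-0.707107, 0.292893); octagon support 0.707107 vs apothem 1.5 → ∈ W
#7 (1, 0, 0, -1): internal (0.292893, -0.707107); octagon support 0.707107 vs apothem 1.5 → ∈ W
#8 (-2, 1, -2, -1): internal (-3.414214, 2.000000); octagon support 3.828427 vs apothem 1.5 → ∉ W
#9 (-1, 0, -1, -1): internal (-1.707107, 0.292893); octagon support 1.707107 vs apothem 1.5 → ∉ W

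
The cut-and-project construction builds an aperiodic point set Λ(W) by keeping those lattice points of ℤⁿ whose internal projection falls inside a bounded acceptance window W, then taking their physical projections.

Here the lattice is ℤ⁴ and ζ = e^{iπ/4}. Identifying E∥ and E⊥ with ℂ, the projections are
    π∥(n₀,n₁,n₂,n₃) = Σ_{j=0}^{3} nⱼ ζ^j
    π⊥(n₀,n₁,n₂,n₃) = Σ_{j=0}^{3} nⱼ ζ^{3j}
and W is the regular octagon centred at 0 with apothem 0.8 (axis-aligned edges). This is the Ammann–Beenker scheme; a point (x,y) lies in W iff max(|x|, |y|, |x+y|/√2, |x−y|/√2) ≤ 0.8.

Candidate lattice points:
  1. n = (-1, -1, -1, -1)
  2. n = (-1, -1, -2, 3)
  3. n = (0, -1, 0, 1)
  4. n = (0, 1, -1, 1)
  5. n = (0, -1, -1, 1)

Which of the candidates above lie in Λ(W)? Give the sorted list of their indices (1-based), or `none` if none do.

π⊥(n) = n₀ + n₁ζ³ + n₂ζ⁶ + n₃ζ⁹ where ζ = e^{iπ/4}.
candidate 1: n = (-1, -1, -1, -1) → π⊥ ≈ (-1.0000, -0.4142); max(|x|,|y|,|x±y|/√2) = 1.0000 > 0.8 ⇒ ∉ W
candidate 2: n = (-1, -1, -2, 3) → π⊥ ≈ (+1.8284, +3.4142); max(|x|,|y|,|x±y|/√2) = 3.7071 > 0.8 ⇒ ∉ W
candidate 3: n = (0, -1, 0, 1) → π⊥ ≈ (+1.4142, +0.0000); max(|x|,|y|,|x±y|/√2) = 1.4142 > 0.8 ⇒ ∉ W
candidate 4: n = (0, 1, -1, 1) → π⊥ ≈ (+0.0000, +2.4142); max(|x|,|y|,|x±y|/√2) = 2.4142 > 0.8 ⇒ ∉ W
candidate 5: n = (0, -1, -1, 1) → π⊥ ≈ (+1.4142, +1.0000); max(|x|,|y|,|x±y|/√2) = 1.7071 > 0.8 ⇒ ∉ W

none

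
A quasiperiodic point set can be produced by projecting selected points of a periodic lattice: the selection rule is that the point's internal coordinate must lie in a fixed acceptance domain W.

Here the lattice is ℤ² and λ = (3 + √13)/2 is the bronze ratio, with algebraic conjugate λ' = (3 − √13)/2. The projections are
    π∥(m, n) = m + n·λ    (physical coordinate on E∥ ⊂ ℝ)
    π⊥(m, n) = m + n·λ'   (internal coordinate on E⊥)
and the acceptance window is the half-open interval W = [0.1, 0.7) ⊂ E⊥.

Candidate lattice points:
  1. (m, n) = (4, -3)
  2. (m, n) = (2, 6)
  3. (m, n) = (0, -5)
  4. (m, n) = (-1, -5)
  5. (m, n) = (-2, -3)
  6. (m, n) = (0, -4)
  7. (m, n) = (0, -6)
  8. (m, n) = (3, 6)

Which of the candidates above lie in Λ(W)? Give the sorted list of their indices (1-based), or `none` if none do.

2, 4

Compute λ' = (3−√13)/2 = -0.302776, so π⊥(m,n) = m -0.302776·n.
[1] lift (4,-3): star map gives 4.908327; window check 0.1 ≤ 4.908327 < 0.7 is false → out
[2] lift (2,6): star map gives 0.183346; window check 0.1 ≤ 0.183346 < 0.7 is true → IN Λ
[3] lift (0,-5): star map gives 1.513878; window check 0.1 ≤ 1.513878 < 0.7 is false → out
[4] lift (-1,-5): star map gives 0.513878; window check 0.1 ≤ 0.513878 < 0.7 is true → IN Λ
[5] lift (-2,-3): star map gives -1.091673; window check 0.1 ≤ -1.091673 < 0.7 is false → out
[6] lift (0,-4): star map gives 1.211103; window check 0.1 ≤ 1.211103 < 0.7 is false → out
[7] lift (0,-6): star map gives 1.816654; window check 0.1 ≤ 1.816654 < 0.7 is false → out
[8] lift (3,6): star map gives 1.183346; window check 0.1 ≤ 1.183346 < 0.7 is false → out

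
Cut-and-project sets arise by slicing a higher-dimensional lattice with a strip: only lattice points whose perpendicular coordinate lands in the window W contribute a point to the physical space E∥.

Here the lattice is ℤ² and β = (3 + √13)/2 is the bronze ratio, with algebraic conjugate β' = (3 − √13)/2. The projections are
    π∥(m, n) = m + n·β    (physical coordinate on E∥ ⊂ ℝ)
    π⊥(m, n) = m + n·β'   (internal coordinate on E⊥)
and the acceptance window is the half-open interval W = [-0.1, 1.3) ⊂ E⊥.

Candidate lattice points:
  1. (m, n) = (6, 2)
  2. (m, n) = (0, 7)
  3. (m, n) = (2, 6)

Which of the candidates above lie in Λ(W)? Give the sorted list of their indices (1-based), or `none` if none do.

β' = (3−√13)/2 ≈ -0.3028.
#1 (6,2): internal coord 6 + (2)·β' = +5.3944; +5.3944 ∉ [-0.1, 1.3) → out
#2 (0,7): internal coord 0 + (7)·β' = -2.1194; -2.1194 ∉ [-0.1, 1.3) → out
#3 (2,6): internal coord 2 + (6)·β' = +0.1833; +0.1833 ∈ [-0.1, 1.3) → IN Λ

3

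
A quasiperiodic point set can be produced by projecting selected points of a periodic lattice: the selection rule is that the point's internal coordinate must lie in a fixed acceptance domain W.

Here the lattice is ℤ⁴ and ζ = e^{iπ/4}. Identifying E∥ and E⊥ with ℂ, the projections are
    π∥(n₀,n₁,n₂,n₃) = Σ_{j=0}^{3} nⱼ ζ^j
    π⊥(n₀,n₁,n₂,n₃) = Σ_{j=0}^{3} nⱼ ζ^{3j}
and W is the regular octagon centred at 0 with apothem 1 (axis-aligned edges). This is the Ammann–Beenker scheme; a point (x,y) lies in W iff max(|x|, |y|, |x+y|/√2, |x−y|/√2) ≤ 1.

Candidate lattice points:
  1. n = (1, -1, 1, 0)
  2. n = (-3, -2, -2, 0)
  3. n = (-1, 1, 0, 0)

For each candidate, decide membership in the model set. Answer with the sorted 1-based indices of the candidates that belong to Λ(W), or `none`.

With ζ = e^{iπ/4} the internal vectors are ζ^0,ζ^3,ζ^6,ζ^9.
candidate 1: n = (1, -1, 1, 0) → π⊥ ≈ (+1.707107, -1.707107); max(|x|,|y|,|x±y|/√2) = 2.414214 > 1 ⇒ ∉ W
candidate 2: n = (-3, -2, -2, 0) → π⊥ ≈ (-1.585786, +0.585786); max(|x|,|y|,|x±y|/√2) = 1.585786 > 1 ⇒ ∉ W
candidate 3: n = (-1, 1, 0, 0) → π⊥ ≈ (-1.707107, +0.707107); max(|x|,|y|,|x±y|/√2) = 1.707107 > 1 ⇒ ∉ W

none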